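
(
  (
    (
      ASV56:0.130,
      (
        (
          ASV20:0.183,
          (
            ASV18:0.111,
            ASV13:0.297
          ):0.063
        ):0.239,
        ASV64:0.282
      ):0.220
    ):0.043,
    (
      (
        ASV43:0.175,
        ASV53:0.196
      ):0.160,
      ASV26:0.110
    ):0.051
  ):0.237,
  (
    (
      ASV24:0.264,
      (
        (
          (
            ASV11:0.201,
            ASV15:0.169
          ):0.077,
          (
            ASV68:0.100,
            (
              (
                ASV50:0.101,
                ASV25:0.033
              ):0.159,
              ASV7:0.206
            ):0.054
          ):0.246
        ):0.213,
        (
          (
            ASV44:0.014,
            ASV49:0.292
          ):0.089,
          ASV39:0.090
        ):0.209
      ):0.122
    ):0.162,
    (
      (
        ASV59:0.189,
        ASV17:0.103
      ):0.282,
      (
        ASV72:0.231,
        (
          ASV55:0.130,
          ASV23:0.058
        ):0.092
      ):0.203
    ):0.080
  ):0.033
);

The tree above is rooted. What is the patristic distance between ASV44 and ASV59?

1.147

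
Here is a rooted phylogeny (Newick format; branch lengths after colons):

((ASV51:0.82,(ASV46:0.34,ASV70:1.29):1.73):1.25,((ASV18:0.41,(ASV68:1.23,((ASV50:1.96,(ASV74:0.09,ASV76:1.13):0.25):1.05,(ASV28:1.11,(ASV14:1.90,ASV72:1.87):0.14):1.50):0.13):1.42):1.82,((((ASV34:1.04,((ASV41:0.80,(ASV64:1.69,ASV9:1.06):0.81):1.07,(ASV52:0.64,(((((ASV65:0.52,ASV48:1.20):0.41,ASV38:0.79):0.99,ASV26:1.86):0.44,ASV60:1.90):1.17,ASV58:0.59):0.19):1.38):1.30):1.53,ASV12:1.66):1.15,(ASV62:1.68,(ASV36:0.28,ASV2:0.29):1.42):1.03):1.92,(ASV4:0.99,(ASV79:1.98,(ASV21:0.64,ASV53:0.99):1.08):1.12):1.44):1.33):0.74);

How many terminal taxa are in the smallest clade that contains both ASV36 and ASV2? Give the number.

The MRCA of ASV36 and ASV2 is the node subtending (ASV36,ASV2).
That clade contains 2 terminal taxa: ASV2, ASV36.

2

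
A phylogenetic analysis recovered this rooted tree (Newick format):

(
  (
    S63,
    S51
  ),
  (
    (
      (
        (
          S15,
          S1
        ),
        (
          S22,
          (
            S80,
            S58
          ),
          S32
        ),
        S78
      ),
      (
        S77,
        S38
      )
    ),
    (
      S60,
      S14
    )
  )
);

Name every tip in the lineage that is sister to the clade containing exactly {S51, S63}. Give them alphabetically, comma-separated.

The clade containing exactly {S51, S63} attaches directly to the root of the tree.
The other lineage descending from that same node — the sister group — is ((((S15,S1),(S22,(S80,S58),S32),S78),(S77,S38)),(S60,S14)); its 11 tips in alphabetical order are the answer.

S1, S14, S15, S22, S32, S38, S58, S60, S77, S78, S80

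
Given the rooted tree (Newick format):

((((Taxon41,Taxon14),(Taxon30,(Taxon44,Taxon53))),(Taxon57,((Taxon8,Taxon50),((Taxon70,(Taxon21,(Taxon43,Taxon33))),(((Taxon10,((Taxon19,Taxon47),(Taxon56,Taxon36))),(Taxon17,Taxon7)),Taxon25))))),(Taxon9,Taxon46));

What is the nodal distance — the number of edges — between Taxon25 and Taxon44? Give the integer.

9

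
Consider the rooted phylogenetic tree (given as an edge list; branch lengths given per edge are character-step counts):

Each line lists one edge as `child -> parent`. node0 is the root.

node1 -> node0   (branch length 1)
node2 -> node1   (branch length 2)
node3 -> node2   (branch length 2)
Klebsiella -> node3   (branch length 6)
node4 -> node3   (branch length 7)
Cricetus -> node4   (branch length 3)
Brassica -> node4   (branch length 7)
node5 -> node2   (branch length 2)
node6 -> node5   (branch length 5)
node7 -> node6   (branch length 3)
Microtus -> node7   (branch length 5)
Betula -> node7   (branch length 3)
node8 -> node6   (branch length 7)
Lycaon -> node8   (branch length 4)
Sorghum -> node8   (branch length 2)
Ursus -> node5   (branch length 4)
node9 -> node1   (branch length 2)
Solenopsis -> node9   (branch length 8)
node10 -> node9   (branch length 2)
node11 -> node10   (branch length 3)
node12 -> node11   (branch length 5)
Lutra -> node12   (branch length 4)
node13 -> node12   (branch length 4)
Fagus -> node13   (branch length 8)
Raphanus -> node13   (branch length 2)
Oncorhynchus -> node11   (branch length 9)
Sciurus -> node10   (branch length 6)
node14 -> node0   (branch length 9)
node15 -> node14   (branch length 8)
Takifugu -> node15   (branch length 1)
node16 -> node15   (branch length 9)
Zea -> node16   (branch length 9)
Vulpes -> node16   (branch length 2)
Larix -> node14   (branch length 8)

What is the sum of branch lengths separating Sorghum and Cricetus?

The path runs Sorghum → … → MRCA → … → Cricetus; the MRCA is the node subtending ((Klebsiella,(Cricetus,Brassica)),(((Microtus,Betula),(Lycaon,Sorghum)),Ursus)).
Branch lengths along that path: 2 + 7 + 5 + 2 + 2 + 7 + 3 = 28.

28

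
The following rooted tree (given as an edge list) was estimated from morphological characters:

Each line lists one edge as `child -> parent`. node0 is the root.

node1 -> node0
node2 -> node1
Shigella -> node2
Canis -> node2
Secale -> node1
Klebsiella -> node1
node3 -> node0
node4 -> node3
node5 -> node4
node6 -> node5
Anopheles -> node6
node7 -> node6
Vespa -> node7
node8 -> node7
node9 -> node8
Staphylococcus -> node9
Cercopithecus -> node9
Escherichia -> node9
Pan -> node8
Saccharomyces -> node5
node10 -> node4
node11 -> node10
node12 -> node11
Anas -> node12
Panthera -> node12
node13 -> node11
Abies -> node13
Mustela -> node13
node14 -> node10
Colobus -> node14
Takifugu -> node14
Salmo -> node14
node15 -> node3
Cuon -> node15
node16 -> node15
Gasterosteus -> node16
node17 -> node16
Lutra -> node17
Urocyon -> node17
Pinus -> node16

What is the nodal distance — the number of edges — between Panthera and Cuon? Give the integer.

The MRCA of Panthera and Cuon is the node subtending ((((Anopheles,(Vespa,((Staphylococcus,Cercopithecus,Escherichia),Pan))),Saccharomyces),(((Anas,Panthera),(Abies,Mustela)),(Colobus,Takifugu,Salmo))),(Cuon,(Gasterosteus,(Lutra,Urocyon),Pinus))).
From Panthera up to that node: 5 branches. From Cuon up to the same node: 2 branches. Total: 5 + 2 = 7.

7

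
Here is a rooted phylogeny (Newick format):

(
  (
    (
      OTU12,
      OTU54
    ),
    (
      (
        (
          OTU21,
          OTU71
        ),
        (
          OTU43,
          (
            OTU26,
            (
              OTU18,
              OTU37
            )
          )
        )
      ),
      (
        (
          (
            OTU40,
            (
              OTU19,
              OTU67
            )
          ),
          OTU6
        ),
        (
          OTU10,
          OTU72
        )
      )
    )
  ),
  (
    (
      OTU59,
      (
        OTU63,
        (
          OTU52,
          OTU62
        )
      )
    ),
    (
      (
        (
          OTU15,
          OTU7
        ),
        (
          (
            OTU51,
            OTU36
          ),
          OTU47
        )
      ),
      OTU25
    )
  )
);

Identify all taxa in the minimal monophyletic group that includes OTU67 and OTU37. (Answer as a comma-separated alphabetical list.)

Tracing OTU67: it sits inside (OTU19,OTU67).
Tracing OTU37: it sits inside (OTU18,OTU37).
The smallest clade enclosing both is (((OTU21,OTU71),(OTU43,(OTU26,(OTU18,OTU37)))),(((OTU40,(OTU19,OTU67)),OTU6),(OTU10,OTU72))); the answer is its 12 terminal taxa in alphabetical order.

OTU10, OTU18, OTU19, OTU21, OTU26, OTU37, OTU40, OTU43, OTU6, OTU67, OTU71, OTU72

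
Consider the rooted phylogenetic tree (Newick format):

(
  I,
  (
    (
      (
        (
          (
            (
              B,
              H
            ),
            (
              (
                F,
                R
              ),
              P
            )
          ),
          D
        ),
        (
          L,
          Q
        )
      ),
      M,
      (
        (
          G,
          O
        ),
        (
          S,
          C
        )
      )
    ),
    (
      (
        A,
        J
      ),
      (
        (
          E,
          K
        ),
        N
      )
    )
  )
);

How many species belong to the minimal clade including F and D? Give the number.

6

The MRCA of F and D is the node subtending (((B,H),((F,R),P)),D).
That clade contains 6 terminal taxa: B, D, F, H, P, R.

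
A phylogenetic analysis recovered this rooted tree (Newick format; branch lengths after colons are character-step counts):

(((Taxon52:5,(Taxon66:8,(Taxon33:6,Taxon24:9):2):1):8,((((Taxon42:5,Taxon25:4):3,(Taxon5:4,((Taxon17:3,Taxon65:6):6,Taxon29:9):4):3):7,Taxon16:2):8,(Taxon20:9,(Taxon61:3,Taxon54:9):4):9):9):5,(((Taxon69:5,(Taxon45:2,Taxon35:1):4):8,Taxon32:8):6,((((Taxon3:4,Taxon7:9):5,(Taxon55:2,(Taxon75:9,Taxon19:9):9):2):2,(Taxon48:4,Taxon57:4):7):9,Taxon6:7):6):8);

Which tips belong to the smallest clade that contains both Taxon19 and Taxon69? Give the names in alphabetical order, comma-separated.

Taxon19, Taxon3, Taxon32, Taxon35, Taxon45, Taxon48, Taxon55, Taxon57, Taxon6, Taxon69, Taxon7, Taxon75

Tracing Taxon19: it sits inside (Taxon75,Taxon19).
Tracing Taxon69: it sits inside (Taxon69,(Taxon45,Taxon35)).
The smallest clade enclosing both is (((Taxon69,(Taxon45,Taxon35)),Taxon32),((((Taxon3,Taxon7),(Taxon55,(Taxon75,Taxon19))),(Taxon48,Taxon57)),Taxon6)); the answer is its 12 terminal taxa in alphabetical order.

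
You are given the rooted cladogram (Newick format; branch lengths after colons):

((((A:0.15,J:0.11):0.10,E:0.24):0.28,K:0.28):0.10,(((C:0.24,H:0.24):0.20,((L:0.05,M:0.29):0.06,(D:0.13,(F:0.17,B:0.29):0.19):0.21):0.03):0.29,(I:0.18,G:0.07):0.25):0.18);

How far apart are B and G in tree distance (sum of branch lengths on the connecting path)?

1.33

The path runs B → … → MRCA → … → G; the MRCA is the node subtending (((C,H),((L,M),(D,(F,B)))),(I,G)).
Branch lengths along that path: 0.29 + 0.19 + 0.21 + 0.03 + 0.29 + 0.25 + 0.07 = 1.33.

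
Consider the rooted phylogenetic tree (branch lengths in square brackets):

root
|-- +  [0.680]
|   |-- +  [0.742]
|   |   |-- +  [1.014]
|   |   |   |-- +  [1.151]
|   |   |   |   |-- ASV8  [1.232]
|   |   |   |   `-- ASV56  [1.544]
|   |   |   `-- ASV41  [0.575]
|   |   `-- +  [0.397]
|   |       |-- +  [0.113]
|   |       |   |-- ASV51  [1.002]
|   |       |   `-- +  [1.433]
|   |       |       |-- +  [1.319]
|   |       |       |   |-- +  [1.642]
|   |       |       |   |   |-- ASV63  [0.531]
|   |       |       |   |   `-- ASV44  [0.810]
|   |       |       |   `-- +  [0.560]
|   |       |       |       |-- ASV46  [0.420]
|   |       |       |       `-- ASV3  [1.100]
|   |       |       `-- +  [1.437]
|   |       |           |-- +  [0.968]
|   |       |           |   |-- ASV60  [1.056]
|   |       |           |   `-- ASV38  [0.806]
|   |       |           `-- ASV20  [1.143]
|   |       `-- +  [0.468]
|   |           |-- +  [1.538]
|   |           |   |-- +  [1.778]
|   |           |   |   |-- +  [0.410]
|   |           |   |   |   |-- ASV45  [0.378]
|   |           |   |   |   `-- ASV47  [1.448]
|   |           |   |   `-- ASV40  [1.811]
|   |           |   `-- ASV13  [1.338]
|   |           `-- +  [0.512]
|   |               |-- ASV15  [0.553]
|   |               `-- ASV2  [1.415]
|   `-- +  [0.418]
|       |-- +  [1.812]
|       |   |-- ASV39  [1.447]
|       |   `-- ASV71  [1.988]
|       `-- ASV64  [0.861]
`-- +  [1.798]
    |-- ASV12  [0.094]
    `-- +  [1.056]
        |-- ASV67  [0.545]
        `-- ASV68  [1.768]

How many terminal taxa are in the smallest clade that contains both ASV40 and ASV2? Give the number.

6

The MRCA of ASV40 and ASV2 is the node subtending ((((ASV45,ASV47),ASV40),ASV13),(ASV15,ASV2)).
That clade contains 6 terminal taxa: ASV13, ASV15, ASV2, ASV40, ASV45, ASV47.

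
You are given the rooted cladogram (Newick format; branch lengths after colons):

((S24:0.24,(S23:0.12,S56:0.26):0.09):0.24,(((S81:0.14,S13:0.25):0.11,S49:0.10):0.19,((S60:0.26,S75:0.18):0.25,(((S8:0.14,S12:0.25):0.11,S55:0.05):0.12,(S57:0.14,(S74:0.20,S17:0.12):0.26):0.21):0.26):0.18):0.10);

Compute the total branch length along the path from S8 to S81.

The path runs S8 → … → MRCA → … → S81; the MRCA is the node subtending (((S81,S13),S49),((S60,S75),(((S8,S12),S55),(S57,(S74,S17))))).
Branch lengths along that path: 0.14 + 0.11 + 0.12 + 0.26 + 0.18 + 0.19 + 0.11 + 0.14 = 1.25.

1.25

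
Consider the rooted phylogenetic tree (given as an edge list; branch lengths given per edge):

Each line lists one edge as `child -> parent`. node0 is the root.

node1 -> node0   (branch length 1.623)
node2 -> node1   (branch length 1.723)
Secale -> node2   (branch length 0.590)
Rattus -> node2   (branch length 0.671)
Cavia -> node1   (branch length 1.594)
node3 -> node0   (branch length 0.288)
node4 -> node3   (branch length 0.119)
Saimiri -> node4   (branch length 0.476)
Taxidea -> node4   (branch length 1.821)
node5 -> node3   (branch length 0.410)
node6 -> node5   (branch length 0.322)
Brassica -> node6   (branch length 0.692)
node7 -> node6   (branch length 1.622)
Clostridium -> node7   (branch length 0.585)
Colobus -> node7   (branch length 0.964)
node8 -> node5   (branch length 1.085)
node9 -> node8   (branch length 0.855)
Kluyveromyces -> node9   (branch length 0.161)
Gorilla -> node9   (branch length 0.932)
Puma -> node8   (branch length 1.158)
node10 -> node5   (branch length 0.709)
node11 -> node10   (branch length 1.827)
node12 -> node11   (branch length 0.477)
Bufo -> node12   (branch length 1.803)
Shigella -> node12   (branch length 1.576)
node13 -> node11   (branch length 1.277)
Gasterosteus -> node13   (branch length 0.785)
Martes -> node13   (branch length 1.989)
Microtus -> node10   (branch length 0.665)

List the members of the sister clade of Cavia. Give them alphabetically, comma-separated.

Rattus, Secale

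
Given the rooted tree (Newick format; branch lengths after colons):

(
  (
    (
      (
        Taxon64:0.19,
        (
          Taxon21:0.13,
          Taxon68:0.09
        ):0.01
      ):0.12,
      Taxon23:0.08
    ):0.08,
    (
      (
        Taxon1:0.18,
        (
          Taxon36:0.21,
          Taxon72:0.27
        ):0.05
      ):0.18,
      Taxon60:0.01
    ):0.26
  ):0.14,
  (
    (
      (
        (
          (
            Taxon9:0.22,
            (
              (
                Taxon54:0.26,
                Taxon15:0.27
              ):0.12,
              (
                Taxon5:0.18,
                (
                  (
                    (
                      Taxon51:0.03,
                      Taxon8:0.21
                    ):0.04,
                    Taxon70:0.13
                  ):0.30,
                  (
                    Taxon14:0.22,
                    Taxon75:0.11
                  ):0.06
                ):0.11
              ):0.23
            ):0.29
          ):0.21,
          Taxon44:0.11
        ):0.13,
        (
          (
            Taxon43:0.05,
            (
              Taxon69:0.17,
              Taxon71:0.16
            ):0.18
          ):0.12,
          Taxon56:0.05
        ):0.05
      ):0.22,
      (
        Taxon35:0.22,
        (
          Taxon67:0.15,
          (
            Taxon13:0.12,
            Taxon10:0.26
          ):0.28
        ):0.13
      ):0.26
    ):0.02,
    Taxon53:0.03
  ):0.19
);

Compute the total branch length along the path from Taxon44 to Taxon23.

The path runs Taxon44 → … → MRCA → … → Taxon23; the MRCA is the root of the tree.
Branch lengths along that path: 0.11 + 0.13 + 0.22 + 0.02 + 0.19 + 0.14 + 0.08 + 0.08 = 0.97.

0.97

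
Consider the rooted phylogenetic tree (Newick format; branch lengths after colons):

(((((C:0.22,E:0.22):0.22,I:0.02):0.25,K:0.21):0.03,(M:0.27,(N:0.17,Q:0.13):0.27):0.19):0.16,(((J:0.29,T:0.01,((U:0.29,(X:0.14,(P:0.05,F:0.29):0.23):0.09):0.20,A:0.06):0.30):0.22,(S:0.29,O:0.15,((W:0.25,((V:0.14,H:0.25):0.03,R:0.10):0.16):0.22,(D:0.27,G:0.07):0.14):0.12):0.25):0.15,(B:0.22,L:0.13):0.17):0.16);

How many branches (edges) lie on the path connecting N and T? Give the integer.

8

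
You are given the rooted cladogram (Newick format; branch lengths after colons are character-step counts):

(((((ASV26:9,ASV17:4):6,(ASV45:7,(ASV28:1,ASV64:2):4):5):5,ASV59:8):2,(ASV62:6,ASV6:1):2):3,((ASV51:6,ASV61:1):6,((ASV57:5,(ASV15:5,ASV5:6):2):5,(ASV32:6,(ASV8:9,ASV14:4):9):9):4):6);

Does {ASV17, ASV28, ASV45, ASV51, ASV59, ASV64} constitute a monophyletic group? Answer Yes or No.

The MRCA of the listed taxa is the root, so the smallest clade containing them is the whole tree.
That clade also contains ASV14, ASV15, ASV26, ASV32, ASV5, ASV57, ASV6, ASV61, ASV62, ASV8, which are not in the proposed group, so the group is not monophyletic.

No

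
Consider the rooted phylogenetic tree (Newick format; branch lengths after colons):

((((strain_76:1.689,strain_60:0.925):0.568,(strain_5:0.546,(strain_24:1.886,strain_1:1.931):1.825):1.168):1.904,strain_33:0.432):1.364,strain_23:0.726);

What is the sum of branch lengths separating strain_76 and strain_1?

The path runs strain_76 → … → MRCA → … → strain_1; the MRCA is the node subtending ((strain_76,strain_60),(strain_5,(strain_24,strain_1))).
Branch lengths along that path: 1.689 + 0.568 + 1.168 + 1.825 + 1.931 = 7.181.

7.181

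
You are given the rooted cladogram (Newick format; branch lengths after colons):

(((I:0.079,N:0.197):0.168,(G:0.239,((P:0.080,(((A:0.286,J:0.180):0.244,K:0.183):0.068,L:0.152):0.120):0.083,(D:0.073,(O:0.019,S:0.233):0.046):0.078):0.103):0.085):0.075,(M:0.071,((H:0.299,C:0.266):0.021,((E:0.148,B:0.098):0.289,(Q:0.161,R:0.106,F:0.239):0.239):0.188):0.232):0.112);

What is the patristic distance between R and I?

The path runs R → … → MRCA → … → I; the MRCA is the root of the tree.
Branch lengths along that path: 0.106 + 0.239 + 0.188 + 0.232 + 0.112 + 0.075 + 0.168 + 0.079 = 1.199.

1.199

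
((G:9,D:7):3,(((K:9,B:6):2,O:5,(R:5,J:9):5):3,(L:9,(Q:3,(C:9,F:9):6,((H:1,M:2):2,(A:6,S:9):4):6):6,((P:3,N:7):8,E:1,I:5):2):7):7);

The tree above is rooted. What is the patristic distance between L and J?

The path runs L → … → MRCA → … → J; the MRCA is the node subtending (((K,B),O,(R,J)),(L,(Q,(C,F),((H,M),(A,S))),((P,N),E,I))).
Branch lengths along that path: 9 + 7 + 3 + 5 + 9 = 33.

33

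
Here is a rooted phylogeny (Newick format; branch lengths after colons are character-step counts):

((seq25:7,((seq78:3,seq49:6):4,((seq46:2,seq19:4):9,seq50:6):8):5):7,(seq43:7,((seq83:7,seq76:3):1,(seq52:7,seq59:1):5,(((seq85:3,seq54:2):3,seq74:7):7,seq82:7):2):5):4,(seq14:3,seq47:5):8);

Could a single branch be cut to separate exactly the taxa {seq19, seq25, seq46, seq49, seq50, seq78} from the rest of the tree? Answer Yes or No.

The most recent common ancestor of these taxa subtends (seq25,((seq78,seq49),((seq46,seq19),seq50))).
That clade has exactly 6 tips — every listed taxon and nothing else — so the group is monophyletic.

Yes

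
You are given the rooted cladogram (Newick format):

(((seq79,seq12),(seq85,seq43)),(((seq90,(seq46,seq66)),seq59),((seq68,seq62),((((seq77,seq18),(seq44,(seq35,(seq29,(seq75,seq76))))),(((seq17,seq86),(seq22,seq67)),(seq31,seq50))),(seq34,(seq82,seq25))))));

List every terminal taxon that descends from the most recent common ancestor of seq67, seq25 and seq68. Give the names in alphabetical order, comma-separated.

Tracing seq67: it sits inside (seq22,seq67).
Tracing seq25: it sits inside (seq82,seq25).
Tracing seq68: it sits inside (seq68,seq62).
The smallest clade enclosing all 3 is ((seq68,seq62),((((seq77,seq18),(seq44,(seq35,(seq29,(seq75,seq76))))),(((seq17,seq86),(seq22,seq67)),(seq31,seq50))),(seq34,(seq82,seq25)))); the answer is its 18 terminal taxa in alphabetical order.

seq17, seq18, seq22, seq25, seq29, seq31, seq34, seq35, seq44, seq50, seq62, seq67, seq68, seq75, seq76, seq77, seq82, seq86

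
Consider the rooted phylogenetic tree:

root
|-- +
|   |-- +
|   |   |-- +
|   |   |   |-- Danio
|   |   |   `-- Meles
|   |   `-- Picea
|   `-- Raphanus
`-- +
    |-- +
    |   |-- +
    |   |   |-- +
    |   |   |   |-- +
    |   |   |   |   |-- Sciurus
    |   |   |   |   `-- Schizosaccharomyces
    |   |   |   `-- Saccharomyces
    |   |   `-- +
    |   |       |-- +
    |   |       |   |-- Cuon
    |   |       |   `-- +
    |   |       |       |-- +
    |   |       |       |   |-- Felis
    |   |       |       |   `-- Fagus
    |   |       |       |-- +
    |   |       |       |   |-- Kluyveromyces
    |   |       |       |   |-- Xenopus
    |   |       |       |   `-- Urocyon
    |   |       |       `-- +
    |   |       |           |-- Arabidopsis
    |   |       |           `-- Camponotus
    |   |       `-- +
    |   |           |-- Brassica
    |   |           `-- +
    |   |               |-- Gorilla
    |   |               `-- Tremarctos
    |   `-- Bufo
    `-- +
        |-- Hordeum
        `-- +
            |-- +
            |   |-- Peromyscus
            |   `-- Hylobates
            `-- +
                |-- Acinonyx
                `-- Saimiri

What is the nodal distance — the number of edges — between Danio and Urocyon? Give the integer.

The MRCA of Danio and Urocyon is the root of the tree.
From Danio up to that node: 4 branches. From Urocyon up to the same node: 8 branches. Total: 4 + 8 = 12.

12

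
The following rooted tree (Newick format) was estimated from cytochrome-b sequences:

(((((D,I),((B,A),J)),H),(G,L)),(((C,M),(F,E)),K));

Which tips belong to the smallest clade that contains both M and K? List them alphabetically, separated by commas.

Tracing M: it sits inside (C,M).
Tracing K: it sits inside (((C,M),(F,E)),K).
The smallest clade enclosing both is (((C,M),(F,E)),K); the answer is its 5 terminal taxa in alphabetical order.

C, E, F, K, M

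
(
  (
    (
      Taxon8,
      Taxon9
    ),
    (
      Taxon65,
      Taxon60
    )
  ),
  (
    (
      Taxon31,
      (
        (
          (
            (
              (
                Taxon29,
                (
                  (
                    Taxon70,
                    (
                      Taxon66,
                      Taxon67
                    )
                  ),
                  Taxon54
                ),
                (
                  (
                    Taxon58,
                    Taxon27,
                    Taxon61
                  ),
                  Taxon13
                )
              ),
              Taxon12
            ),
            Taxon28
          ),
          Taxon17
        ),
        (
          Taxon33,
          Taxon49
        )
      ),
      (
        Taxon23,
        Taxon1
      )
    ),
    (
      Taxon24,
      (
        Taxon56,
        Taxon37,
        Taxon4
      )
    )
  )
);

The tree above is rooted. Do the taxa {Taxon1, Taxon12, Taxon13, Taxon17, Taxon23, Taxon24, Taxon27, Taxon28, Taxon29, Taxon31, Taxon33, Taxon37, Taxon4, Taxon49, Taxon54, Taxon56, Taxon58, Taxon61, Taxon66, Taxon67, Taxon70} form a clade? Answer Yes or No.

Yes

The most recent common ancestor of these taxa subtends ((Taxon31,(((((Taxon29,((Taxon70,(Taxon66,Taxon67)),Taxon54),((Taxon58,Taxon27,Taxon61),Taxon13)),Taxon12),Taxon28),Taxon17),(Taxon33,Taxon49)),(Taxon23,Taxon1)),(Taxon24,(Taxon56,Taxon37,Taxon4))).
That clade has exactly 21 tips — every listed taxon and nothing else — so the group is monophyletic.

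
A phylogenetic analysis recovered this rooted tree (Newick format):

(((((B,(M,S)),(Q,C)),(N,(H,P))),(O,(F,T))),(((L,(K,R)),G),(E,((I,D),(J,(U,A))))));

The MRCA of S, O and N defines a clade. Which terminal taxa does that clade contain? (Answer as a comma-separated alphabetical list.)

B, C, F, H, M, N, O, P, Q, S, T

Tracing S: it sits inside (M,S).
Tracing O: it sits inside (O,(F,T)).
Tracing N: it sits inside (N,(H,P)).
The smallest clade enclosing all 3 is ((((B,(M,S)),(Q,C)),(N,(H,P))),(O,(F,T))); the answer is its 11 terminal taxa in alphabetical order.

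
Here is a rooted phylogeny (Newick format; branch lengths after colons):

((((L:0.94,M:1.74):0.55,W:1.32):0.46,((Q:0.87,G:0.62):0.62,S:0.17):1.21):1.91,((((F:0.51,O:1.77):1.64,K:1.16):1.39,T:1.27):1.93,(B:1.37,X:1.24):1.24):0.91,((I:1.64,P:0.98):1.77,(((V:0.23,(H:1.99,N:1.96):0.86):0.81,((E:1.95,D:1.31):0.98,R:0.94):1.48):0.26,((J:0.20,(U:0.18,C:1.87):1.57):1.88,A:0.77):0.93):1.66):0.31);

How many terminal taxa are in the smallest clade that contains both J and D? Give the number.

10

The MRCA of J and D is the node subtending (((V,(H,N)),((E,D),R)),((J,(U,C)),A)).
That clade contains 10 terminal taxa: A, C, D, E, H, J, N, R, U, V.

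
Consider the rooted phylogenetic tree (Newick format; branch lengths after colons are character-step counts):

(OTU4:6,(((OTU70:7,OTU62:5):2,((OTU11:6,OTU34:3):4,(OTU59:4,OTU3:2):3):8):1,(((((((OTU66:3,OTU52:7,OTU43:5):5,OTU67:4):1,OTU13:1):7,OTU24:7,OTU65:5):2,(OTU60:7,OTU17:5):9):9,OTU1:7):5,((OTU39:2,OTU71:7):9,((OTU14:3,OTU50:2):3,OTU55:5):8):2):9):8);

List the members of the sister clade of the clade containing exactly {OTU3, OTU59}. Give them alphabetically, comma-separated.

OTU11, OTU34

The clade containing exactly {OTU3, OTU59} attaches to the tree at the node subtending ((OTU11,OTU34),(OTU59,OTU3)).
The other lineage descending from that same node — the sister group — is (OTU11,OTU34); its 2 tips in alphabetical order are the answer.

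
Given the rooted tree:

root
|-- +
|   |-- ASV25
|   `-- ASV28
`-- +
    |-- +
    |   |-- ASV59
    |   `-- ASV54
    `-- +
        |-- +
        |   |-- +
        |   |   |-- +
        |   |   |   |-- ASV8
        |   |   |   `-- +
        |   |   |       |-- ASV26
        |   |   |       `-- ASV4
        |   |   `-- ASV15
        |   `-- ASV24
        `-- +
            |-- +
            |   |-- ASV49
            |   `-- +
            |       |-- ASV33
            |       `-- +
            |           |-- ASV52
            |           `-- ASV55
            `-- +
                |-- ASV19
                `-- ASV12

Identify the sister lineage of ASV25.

ASV28

ASV25 attaches to the tree at the node subtending (ASV25,ASV28).
The other lineage descending from that same node — the sister group — is the single tip ASV28.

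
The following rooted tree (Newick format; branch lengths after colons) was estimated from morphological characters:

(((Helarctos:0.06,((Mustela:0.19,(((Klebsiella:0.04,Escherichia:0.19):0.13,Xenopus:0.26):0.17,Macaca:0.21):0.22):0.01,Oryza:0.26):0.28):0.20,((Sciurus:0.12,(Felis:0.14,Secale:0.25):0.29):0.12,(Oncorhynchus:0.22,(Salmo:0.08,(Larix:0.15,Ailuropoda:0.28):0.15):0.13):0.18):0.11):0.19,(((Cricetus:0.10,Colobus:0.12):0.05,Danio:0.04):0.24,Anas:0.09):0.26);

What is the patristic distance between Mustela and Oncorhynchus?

1.19

The path runs Mustela → … → MRCA → … → Oncorhynchus; the MRCA is the node subtending ((Helarctos,((Mustela,(((Klebsiella,Escherichia),Xenopus),Macaca)),Oryza)),((Sciurus,(Felis,Secale)),(Oncorhynchus,(Salmo,(Larix,Ailuropoda))))).
Branch lengths along that path: 0.19 + 0.01 + 0.28 + 0.20 + 0.11 + 0.18 + 0.22 = 1.19.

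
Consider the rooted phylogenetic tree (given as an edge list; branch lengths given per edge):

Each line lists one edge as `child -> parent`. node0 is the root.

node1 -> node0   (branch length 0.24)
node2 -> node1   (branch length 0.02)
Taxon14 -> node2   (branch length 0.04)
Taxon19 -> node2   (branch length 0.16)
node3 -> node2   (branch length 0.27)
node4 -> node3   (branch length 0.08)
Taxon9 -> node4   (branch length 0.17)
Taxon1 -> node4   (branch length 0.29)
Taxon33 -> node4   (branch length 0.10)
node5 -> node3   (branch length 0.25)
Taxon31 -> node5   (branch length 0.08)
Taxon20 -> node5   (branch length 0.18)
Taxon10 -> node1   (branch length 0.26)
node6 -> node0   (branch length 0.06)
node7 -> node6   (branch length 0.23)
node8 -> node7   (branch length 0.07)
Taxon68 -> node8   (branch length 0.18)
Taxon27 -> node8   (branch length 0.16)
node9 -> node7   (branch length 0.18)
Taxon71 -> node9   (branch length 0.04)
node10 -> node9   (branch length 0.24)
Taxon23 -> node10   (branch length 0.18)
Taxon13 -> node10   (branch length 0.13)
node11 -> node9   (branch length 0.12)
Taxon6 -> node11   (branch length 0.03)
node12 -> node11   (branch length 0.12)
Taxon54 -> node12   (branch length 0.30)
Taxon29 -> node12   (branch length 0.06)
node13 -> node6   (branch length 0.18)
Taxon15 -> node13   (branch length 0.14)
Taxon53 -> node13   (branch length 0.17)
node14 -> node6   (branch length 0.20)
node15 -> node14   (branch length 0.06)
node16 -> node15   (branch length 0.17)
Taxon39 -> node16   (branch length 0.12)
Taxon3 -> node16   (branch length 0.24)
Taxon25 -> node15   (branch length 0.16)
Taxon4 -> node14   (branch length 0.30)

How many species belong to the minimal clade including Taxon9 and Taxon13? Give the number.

22

The MRCA of Taxon9 and Taxon13 is the root, so the clade is the entire tree.
That clade contains 22 terminal taxa: Taxon1, Taxon10, Taxon13, Taxon14, Taxon15, Taxon19, Taxon20, Taxon23, Taxon25, Taxon27, Taxon29, Taxon3, Taxon31, Taxon33, Taxon39, Taxon4, Taxon53, Taxon54, Taxon6, Taxon68, Taxon71, Taxon9.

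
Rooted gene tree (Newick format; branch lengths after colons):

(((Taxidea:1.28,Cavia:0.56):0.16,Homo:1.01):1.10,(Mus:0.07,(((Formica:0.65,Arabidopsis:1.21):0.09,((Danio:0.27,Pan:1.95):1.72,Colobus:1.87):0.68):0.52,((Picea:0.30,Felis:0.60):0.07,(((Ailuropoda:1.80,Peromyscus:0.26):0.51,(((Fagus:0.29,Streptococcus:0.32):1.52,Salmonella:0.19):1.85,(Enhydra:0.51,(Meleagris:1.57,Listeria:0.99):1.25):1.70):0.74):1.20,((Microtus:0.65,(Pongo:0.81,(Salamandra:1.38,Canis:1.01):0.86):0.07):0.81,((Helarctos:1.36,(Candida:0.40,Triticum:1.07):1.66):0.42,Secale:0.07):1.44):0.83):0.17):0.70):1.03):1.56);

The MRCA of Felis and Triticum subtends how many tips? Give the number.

18

The MRCA of Felis and Triticum is the node subtending ((Picea,Felis),(((Ailuropoda,Peromyscus),(((Fagus,Streptococcus),Salmonella),(Enhydra,(Meleagris,Listeria)))),((Microtus,(Pongo,(Salamandra,Canis))),((Helarctos,(Candida,Triticum)),Secale)))).
That clade contains 18 terminal taxa: Ailuropoda, Candida, Canis, Enhydra, Fagus, Felis, Helarctos, Listeria, Meleagris, Microtus, Peromyscus, Picea, Pongo, Salamandra, Salmonella, Secale, Streptococcus, Triticum.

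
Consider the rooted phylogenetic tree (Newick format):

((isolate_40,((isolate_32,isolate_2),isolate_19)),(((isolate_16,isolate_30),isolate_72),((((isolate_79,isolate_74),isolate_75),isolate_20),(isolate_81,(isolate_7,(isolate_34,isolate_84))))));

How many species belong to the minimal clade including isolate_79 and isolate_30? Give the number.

The MRCA of isolate_79 and isolate_30 is the node subtending (((isolate_16,isolate_30),isolate_72),((((isolate_79,isolate_74),isolate_75),isolate_20),(isolate_81,(isolate_7,(isolate_34,isolate_84))))).
That clade contains 11 terminal taxa: isolate_16, isolate_20, isolate_30, isolate_34, isolate_7, isolate_72, isolate_74, isolate_75, isolate_79, isolate_81, isolate_84.

11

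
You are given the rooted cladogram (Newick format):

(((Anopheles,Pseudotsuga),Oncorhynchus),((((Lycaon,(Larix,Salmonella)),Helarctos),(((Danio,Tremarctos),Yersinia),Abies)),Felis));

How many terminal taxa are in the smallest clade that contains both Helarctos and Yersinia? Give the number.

The MRCA of Helarctos and Yersinia is the node subtending (((Lycaon,(Larix,Salmonella)),Helarctos),(((Danio,Tremarctos),Yersinia),Abies)).
That clade contains 8 terminal taxa: Abies, Danio, Helarctos, Larix, Lycaon, Salmonella, Tremarctos, Yersinia.

8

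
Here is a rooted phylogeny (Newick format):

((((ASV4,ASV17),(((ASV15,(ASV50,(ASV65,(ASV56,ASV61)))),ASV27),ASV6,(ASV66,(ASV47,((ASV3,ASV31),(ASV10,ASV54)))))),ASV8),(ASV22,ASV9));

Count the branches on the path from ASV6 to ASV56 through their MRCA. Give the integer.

7

The MRCA of ASV6 and ASV56 is the node subtending (((ASV15,(ASV50,(ASV65,(ASV56,ASV61)))),ASV27),ASV6,(ASV66,(ASV47,((ASV3,ASV31),(ASV10,ASV54))))).
From ASV6 up to that node: 1 branch. From ASV56 up to the same node: 6 branches. Total: 1 + 6 = 7.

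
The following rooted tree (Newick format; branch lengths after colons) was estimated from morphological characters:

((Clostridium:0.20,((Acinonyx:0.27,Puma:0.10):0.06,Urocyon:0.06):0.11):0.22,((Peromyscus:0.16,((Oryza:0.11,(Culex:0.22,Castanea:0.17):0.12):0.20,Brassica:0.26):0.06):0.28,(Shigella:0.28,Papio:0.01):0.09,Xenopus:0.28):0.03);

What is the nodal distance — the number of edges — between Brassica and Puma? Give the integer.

8

The MRCA of Brassica and Puma is the root of the tree.
From Brassica up to that node: 4 branches. From Puma up to the same node: 4 branches. Total: 4 + 4 = 8.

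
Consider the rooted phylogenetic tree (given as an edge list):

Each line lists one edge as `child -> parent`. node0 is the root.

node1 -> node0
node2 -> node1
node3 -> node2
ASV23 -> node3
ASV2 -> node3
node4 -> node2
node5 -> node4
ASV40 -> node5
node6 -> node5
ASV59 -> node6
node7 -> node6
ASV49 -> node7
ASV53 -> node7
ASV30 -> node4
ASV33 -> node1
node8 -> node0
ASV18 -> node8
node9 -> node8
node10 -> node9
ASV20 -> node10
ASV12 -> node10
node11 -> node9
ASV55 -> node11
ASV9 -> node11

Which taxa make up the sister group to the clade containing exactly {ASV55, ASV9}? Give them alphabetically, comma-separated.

The clade containing exactly {ASV55, ASV9} attaches to the tree at the node subtending ((ASV20,ASV12),(ASV55,ASV9)).
The other lineage descending from that same node — the sister group — is (ASV20,ASV12); its 2 tips in alphabetical order are the answer.

ASV12, ASV20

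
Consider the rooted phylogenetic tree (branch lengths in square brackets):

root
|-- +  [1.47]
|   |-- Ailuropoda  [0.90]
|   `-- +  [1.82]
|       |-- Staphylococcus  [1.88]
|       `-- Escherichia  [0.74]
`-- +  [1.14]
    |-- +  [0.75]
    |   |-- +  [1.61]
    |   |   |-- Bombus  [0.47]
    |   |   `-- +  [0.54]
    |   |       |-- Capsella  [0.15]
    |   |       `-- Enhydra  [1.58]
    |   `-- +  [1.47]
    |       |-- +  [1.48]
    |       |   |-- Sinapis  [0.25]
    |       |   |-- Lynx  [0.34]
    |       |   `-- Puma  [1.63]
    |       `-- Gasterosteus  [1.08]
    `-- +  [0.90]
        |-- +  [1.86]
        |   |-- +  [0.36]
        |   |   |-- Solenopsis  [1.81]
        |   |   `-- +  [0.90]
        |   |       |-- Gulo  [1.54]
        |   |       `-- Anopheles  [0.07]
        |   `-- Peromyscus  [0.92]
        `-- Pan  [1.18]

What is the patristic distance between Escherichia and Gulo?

10.73

The path runs Escherichia → … → MRCA → … → Gulo; the MRCA is the root of the tree.
Branch lengths along that path: 0.74 + 1.82 + 1.47 + 1.14 + 0.90 + 1.86 + 0.36 + 0.90 + 1.54 = 10.73.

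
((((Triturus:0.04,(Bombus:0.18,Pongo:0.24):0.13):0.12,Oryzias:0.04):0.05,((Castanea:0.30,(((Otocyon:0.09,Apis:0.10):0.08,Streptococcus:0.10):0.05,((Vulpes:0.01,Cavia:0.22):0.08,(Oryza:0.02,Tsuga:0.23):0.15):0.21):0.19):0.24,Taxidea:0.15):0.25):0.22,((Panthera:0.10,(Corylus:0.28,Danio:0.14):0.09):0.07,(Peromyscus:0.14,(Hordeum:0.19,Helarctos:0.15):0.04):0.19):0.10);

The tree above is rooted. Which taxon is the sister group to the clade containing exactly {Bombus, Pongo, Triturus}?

Oryzias

The clade containing exactly {Bombus, Pongo, Triturus} attaches to the tree at the node subtending ((Triturus,(Bombus,Pongo)),Oryzias).
The other lineage descending from that same node — the sister group — is the single tip Oryzias.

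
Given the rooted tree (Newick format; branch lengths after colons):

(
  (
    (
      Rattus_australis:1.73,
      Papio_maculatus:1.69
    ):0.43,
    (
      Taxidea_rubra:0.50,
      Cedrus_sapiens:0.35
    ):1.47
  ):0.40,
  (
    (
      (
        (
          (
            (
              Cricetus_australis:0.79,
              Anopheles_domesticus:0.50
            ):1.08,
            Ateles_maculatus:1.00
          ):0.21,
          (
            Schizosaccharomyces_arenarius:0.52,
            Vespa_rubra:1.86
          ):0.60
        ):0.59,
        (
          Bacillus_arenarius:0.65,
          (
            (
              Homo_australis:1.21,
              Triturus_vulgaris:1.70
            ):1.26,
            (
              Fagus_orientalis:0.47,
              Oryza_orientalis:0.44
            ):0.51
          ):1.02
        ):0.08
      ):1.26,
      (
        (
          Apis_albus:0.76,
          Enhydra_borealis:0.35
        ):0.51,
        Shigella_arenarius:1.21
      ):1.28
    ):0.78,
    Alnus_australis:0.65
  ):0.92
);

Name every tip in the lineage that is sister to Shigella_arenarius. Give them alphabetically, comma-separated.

Shigella_arenarius attaches to the tree at the node subtending ((Apis_albus,Enhydra_borealis),Shigella_arenarius).
The other lineage descending from that same node — the sister group — is (Apis_albus,Enhydra_borealis); its 2 tips in alphabetical order are the answer.

Apis_albus, Enhydra_borealis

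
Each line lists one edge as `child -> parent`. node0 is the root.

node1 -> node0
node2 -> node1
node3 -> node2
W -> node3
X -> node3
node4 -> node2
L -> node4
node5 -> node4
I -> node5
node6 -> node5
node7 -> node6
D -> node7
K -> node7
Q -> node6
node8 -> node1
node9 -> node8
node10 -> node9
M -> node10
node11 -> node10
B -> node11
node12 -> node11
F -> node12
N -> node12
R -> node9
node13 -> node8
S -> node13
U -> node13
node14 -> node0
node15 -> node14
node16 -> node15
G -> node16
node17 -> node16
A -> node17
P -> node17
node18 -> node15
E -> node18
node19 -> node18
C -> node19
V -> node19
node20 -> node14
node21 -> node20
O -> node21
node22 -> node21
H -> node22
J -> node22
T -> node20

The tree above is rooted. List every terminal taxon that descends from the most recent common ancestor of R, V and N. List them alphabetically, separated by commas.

Tracing R: it sits inside ((M,(B,(F,N))),R).
Tracing V: it sits inside (C,V).
Tracing N: it sits inside (F,N).
The smallest clade enclosing all 3 is the whole tree (their MRCA is the root), so the answer is all 24 tips in alphabetical order.

A, B, C, D, E, F, G, H, I, J, K, L, M, N, O, P, Q, R, S, T, U, V, W, X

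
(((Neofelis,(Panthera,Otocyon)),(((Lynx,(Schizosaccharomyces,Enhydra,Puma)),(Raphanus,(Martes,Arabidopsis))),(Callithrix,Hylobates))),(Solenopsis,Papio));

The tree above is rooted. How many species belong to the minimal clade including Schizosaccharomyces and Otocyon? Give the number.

12

The MRCA of Schizosaccharomyces and Otocyon is the node subtending ((Neofelis,(Panthera,Otocyon)),(((Lynx,(Schizosaccharomyces,Enhydra,Puma)),(Raphanus,(Martes,Arabidopsis))),(Callithrix,Hylobates))).
That clade contains 12 terminal taxa: Arabidopsis, Callithrix, Enhydra, Hylobates, Lynx, Martes, Neofelis, Otocyon, Panthera, Puma, Raphanus, Schizosaccharomyces.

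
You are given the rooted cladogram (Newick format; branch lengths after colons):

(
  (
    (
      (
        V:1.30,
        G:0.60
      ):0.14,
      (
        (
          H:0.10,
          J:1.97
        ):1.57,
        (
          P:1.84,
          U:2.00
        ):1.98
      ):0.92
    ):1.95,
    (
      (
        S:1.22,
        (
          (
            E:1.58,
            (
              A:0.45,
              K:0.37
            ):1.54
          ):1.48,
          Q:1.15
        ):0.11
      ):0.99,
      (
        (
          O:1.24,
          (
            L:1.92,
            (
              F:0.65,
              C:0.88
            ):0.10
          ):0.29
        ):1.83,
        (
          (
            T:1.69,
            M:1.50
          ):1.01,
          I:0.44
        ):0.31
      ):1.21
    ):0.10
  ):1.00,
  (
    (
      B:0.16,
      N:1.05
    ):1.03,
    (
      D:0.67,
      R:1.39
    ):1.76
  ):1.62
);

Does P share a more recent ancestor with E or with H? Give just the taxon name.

The MRCA of P and H subtends ((H,J),(P,U)) (4 taxa).
The MRCA of P and E subtends (((V,G),((H,J),(P,U))),((S,((E,(A,K)),Q)),((O,(L,(F,C))),((T,M),I)))) (18 taxa).
The first is nested inside the second, so P shares a more recent common ancestor with H.

H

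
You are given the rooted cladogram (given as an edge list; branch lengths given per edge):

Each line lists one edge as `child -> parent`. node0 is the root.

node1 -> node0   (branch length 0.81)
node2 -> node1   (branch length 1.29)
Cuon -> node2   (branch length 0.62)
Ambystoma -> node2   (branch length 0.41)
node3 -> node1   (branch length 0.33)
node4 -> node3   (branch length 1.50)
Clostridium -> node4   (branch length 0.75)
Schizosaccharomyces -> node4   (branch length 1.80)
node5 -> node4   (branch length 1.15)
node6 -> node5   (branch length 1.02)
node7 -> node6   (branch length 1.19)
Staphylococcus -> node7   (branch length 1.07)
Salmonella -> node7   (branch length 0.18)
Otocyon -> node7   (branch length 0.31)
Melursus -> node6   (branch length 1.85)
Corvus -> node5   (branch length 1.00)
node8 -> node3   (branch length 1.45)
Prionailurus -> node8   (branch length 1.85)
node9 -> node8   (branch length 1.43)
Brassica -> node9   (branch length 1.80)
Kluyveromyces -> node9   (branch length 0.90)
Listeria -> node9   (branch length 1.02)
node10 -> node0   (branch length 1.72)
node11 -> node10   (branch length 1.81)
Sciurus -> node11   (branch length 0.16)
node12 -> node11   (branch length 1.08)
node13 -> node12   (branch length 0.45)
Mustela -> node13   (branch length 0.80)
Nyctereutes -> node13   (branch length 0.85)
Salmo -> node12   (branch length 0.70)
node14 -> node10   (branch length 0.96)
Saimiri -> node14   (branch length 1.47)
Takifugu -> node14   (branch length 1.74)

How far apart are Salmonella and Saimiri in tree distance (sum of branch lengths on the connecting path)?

The path runs Salmonella → … → MRCA → … → Saimiri; the MRCA is the root of the tree.
Branch lengths along that path: 0.18 + 1.19 + 1.02 + 1.15 + 1.50 + 0.33 + 0.81 + 1.72 + 0.96 + 1.47 = 10.33.

10.33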